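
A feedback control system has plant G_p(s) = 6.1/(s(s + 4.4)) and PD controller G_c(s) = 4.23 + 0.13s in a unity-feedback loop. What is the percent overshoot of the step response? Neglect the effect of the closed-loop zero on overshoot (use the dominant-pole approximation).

15.4%

Forward path: (4.23 + 0.13s)·6.1/(s(s+4.4)). The closed-loop characteristic equation is s² + (4.4 + 6.1·0.13)s + 6.1·4.23 = 0.
That is s² + 5.193s + 25.8 = 0, so ω_n = 5.08 rad/s and ζ = 5.193/(2·5.08) = 0.5112.
%OS = 100·exp(−πζ/√(1−ζ²)) = 15.4%.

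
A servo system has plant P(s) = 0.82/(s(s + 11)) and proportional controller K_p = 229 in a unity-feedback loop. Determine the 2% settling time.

Closed-loop characteristic equation: s² + 11s + 187.8 = 0, so ω_n = 13.7 rad/s and ζ = 11/(2·13.7) = 0.4014.
2% settling time T_s ≈ 4/(ζω_n) = 4/5.5 = 0.727 s.

T_s ≈ 0.727 s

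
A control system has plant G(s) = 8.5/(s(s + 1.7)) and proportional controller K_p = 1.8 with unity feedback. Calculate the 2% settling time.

T_s ≈ 4.71 s

From 1 + K_pG(s) = 0: s² + 1.7s + 15.3 = 0 ⇒ ω_n = 3.912, ζ = 0.2173.
2% settling time T_s ≈ 4/(ζω_n) = 4/0.85 = 4.71 s.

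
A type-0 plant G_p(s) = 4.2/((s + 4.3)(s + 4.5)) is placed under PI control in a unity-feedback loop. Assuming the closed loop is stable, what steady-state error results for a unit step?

0

The PI controller's integrator makes the forward path type 1, so e_ss to a step is zero.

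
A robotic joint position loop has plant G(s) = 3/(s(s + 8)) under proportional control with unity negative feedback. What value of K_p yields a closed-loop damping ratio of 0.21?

K_p = 121

Closed-loop characteristic equation: s² + 8s + K_p·3 = 0.
So ω_n = √(3K_p) and 2ζω_n = 8, giving ζ = 8/(2√(3K_p)).
Setting ζ = 0.21: √(3K_p) = 8/(2·0.21) = 19.05, so K_p = 362.8/3 = 121.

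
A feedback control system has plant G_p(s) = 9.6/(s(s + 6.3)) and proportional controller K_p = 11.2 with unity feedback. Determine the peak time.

T_p = 0.318 s

From 1 + K_pG_p(s) = 0: s² + 6.3s + 107.5 = 0 ⇒ ω_n = 10.37, ζ = 0.3038.
Damped frequency ω_d = ω_n√(1−ζ²) = 9.879 rad/s, so peak time T_p = π/ω_d = 0.318 s.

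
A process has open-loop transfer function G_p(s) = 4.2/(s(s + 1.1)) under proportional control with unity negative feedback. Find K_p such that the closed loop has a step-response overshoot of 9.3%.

K_p = 0.198

From %OS = 100·exp(−πζ/√(1−ζ²)) = 9.3%, ζ = −ln(0.093)/√(π²+ln²(0.093)) = 0.6031.
Characteristic equation s² + 1.1s + 4.2K_p = 0 gives ζ = 1.1/(2√(4.2K_p)).
Setting ζ = 0.6031: √(4.2K_p) = 1.1/(2·0.6031) = 0.912, so K_p = 0.8317/4.2 = 0.198.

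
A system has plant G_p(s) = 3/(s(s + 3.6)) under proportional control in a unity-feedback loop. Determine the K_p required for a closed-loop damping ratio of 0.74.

K_p = 1.97

Closed-loop characteristic equation: s² + 3.6s + K_p·3 = 0.
So ω_n = √(3K_p) and 2ζω_n = 3.6, giving ζ = 3.6/(2√(3K_p)).
Setting ζ = 0.74: √(3K_p) = 3.6/(2·0.74) = 2.432, so K_p = 5.917/3 = 1.97.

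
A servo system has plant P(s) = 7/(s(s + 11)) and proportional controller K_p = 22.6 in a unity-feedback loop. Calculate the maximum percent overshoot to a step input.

From 1 + K_pP(s) = 0: s² + 11s + 158.2 = 0 ⇒ ω_n = 12.58, ζ = 0.4373.
%OS = 100·exp(−πζ/√(1−ζ²)) = 100·exp(−π·0.4373/√0.8088) = 21.7%.

21.7%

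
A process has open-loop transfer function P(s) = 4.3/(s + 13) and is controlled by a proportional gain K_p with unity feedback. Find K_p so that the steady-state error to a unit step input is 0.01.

K_p = 299

For a type-0 loop with proportional control, e_ss = 1/(1 + K_p·P(0)).
P(0) = 0.3308. Require 1/(1 + K_p·0.3308) = 0.01, so 1 + 0.3308·K_p = 100.
K_p = (100 − 1)/0.3308 = 299.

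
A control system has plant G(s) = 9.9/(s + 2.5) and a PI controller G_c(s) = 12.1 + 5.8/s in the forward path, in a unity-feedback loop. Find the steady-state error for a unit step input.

0

The open loop G_c(s)G(s) has a pole at the origin (type 1), so the static position error constant is infinite and e_ss = 1/(1+∞) = 0.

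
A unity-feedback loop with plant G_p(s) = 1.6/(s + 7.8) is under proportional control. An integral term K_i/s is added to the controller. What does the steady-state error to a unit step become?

0

The integrator makes K_pos = lim_{s→0} C(s)G(s) infinite, so e_ss = 1/(1+K_pos) = 0.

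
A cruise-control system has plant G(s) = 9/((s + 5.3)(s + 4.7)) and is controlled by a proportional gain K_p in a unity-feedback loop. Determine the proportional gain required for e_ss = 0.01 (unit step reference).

For a type-0 loop with proportional control, e_ss = 1/(1 + K_p·G(0)).
G(0) = 0.3613. Require 1/(1 + K_p·0.3613) = 0.01, so 1 + 0.3613·K_p = 100.
K_p = (100 − 1)/0.3613 = 274.

K_p = 274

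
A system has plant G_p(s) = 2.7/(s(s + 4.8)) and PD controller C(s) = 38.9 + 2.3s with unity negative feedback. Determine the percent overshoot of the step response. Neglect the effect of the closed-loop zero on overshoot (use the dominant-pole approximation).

Forward path: (38.9 + 2.3s)·2.7/(s(s+4.8)). The closed-loop characteristic equation is s² + (4.8 + 2.7·2.3)s + 2.7·38.9 = 0.
That is s² + 11.01s + 105 = 0, so ω_n = 10.25 rad/s and ζ = 11.01/(2·10.25) = 0.5372.
%OS = 100·exp(−πζ/√(1−ζ²)) = 13.5%.

13.5%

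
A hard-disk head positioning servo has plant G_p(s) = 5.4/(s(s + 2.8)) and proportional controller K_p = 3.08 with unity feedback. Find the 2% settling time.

T_s ≈ 2.86 s

Closed-loop characteristic equation: s² + 2.8s + 16.63 = 0, so ω_n = 4.078 rad/s and ζ = 2.8/(2·4.078) = 0.3433.
2% settling time T_s ≈ 4/(ζω_n) = 4/1.4 = 2.86 s.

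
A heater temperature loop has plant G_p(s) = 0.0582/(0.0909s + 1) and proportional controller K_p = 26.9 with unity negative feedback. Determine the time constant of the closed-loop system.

τ = 0.0354 s

Closed loop: T(s) = K_p·G_p/(1+K_p·G_p) = 1.566/(0.0909s + 1 + 1.566), with pole at s = −(1 + 1.566)/0.0909 = −28.22.
Closed-loop time constant τ = 1/28.22 = 0.0354 s.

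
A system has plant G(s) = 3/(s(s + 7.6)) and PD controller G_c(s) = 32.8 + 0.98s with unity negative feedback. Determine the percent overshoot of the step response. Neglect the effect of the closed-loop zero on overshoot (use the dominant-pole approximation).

Forward path: (32.8 + 0.98s)·3/(s(s+7.6)). The closed-loop characteristic equation is s² + (7.6 + 3·0.98)s + 3·32.8 = 0.
That is s² + 10.54s + 98.4 = 0, so ω_n = 9.92 rad/s and ζ = 10.54/(2·9.92) = 0.5313.
%OS = 100·exp(−πζ/√(1−ζ²)) = 13.9%.

13.9%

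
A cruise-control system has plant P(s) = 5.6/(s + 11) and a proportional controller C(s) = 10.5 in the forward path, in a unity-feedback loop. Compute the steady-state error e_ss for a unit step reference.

0.158

The loop is type 0. Static position error constant K_pos = C(0)·P(0) = 10.5·0.5091 = 5.345.
Steady-state error to a unit step: e_ss = 1/(1+K_pos) = 1/6.345 = 0.158.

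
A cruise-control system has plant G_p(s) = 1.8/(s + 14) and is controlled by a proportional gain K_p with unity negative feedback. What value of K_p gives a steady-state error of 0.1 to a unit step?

For a type-0 loop with proportional control, e_ss = 1/(1 + K_p·G_p(0)).
G_p(0) = 0.1286. Require 1/(1 + K_p·0.1286) = 0.1, so 1 + 0.1286·K_p = 10.
K_p = (10 − 1)/0.1286 = 70.

K_p = 70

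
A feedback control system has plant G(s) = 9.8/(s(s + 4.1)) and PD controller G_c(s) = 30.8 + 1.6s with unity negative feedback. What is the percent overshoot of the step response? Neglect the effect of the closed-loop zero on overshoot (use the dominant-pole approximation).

11.4%

Forward path: (30.8 + 1.6s)·9.8/(s(s+4.1)). The closed-loop characteristic equation is s² + (4.1 + 9.8·1.6)s + 9.8·30.8 = 0.
That is s² + 19.78s + 301.8 = 0, so ω_n = 17.37 rad/s and ζ = 19.78/(2·17.37) = 0.5693.
%OS = 100·exp(−πζ/√(1−ζ²)) = 11.4%.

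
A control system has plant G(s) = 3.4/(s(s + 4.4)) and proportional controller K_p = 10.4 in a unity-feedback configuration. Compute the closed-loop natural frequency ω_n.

ω_n = 5.95 rad/s

1 + K_p·G(s) = 0 gives s² + 4.4s + 35.36 = 0.
Matching s² + 2ζω_n s + ω_n²: ω_n = √35.36 = 5.946 rad/s and 2ζω_n = 4.4, so ζ = 4.4/(2·5.946) = 0.37.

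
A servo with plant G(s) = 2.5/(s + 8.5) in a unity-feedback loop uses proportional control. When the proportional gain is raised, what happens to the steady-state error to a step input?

e_ss = 1/(1 + K_p·G(0)); a larger K_p raises the denominator, so e_ss decreases.

decrease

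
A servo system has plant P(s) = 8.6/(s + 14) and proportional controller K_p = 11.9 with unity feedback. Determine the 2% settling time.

T_s ≈ 0.0344 s

Closed-loop transfer function: T(s) = K_p·P(s)/(1 + K_p·P(s)) = 102.3/(s + 14 + 102.3) = 102.3/(s + 116.3).
Time constant τ = 1/116.3 = 0.008595 s, so the 2% settling time is about 4τ = 0.0344 s.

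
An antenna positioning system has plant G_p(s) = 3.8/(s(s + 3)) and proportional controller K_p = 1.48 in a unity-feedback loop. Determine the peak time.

From 1 + K_pG_p(s) = 0: s² + 3s + 5.624 = 0 ⇒ ω_n = 2.371, ζ = 0.6325.
Damped frequency ω_d = ω_n√(1−ζ²) = 1.837 rad/s, so peak time T_p = π/ω_d = 1.71 s.

T_p = 1.71 s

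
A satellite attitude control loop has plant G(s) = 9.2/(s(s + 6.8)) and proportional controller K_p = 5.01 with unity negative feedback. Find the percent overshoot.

Closed-loop characteristic equation: s² + 6.8s + 46.09 = 0, so ω_n = 6.789 rad/s and ζ = 6.8/(2·6.789) = 0.5008.
%OS = 100·exp(−πζ/√(1−ζ²)) = 100·exp(−π·0.5008/√0.7492) = 16.2%.

16.2%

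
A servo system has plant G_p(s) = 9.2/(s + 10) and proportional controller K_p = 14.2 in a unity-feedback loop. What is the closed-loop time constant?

τ = 0.00711 s

Closed-loop transfer function: T(s) = K_p·G_p(s)/(1 + K_p·G_p(s)) = 130.6/(s + 10 + 130.6) = 130.6/(s + 140.6).
Time constant τ = 1/140.6 = 0.00711 s.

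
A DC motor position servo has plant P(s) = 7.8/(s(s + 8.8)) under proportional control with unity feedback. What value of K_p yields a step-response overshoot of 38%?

From %OS = 100·exp(−πζ/√(1−ζ²)) = 38%, ζ = −ln(0.38)/√(π²+ln²(0.38)) = 0.2943.
Characteristic equation s² + 8.8s + 7.8K_p = 0 gives ζ = 8.8/(2√(7.8K_p)).
Setting ζ = 0.2943: √(7.8K_p) = 8.8/(2·0.2943) = 14.95, so K_p = 223.5/7.8 = 28.6.

K_p = 28.6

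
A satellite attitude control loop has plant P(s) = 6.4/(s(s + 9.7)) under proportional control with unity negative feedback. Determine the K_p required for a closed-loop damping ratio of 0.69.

Closed-loop characteristic equation: s² + 9.7s + K_p·6.4 = 0.
So ω_n = √(6.4K_p) and 2ζω_n = 9.7, giving ζ = 9.7/(2√(6.4K_p)).
Setting ζ = 0.69: √(6.4K_p) = 9.7/(2·0.69) = 7.029, so K_p = 49.41/6.4 = 7.72.

K_p = 7.72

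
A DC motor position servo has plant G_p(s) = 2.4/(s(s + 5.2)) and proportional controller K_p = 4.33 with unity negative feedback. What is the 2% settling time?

T_s ≈ 1.54 s

The closed-loop denominator s² + 5.2s + 10.39 gives ω_n = √10.39 = 3.224 and ζ = 5.2/(2ω_n) = 0.8065.
2% settling time T_s ≈ 4/(ζω_n) = 4/2.6 = 1.54 s.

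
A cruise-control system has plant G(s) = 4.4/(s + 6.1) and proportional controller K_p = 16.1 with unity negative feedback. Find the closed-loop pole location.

Closed-loop transfer function: T(s) = K_p·G(s)/(1 + K_p·G(s)) = 70.84/(s + 6.1 + 70.84) = 70.84/(s + 76.94).
The closed-loop pole is at s = −76.94.

s = -76.94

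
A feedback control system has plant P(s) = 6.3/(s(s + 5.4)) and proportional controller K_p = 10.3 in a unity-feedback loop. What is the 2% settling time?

Closed-loop characteristic equation: s² + 5.4s + 64.89 = 0, so ω_n = 8.055 rad/s and ζ = 5.4/(2·8.055) = 0.3352.
2% settling time T_s ≈ 4/(ζω_n) = 4/2.7 = 1.48 s.

T_s ≈ 1.48 s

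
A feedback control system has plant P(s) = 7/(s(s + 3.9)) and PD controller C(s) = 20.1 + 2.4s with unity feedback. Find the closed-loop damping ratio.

Forward path: (20.1 + 2.4s)·7/(s(s+3.9)). The closed-loop characteristic equation is s² + (3.9 + 7·2.4)s + 7·20.1 = 0.
That is s² + 20.7s + 140.7 = 0, so ω_n = 11.86 rad/s and ζ = 20.7/(2·11.86) = 0.8726.

ζ = 0.873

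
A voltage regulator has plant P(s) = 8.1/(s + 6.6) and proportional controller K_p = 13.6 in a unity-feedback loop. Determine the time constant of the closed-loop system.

τ = 0.00856 s

Closed-loop transfer function: T(s) = K_p·P(s)/(1 + K_p·P(s)) = 110.2/(s + 6.6 + 110.2) = 110.2/(s + 116.8).
Time constant τ = 1/116.8 = 0.00856 s.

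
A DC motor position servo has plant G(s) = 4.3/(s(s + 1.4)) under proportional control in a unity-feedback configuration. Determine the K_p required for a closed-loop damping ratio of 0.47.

Closed-loop characteristic equation: s² + 1.4s + K_p·4.3 = 0.
So ω_n = √(4.3K_p) and 2ζω_n = 1.4, giving ζ = 1.4/(2√(4.3K_p)).
Setting ζ = 0.47: √(4.3K_p) = 1.4/(2·0.47) = 1.489, so K_p = 2.218/4.3 = 0.516.

K_p = 0.516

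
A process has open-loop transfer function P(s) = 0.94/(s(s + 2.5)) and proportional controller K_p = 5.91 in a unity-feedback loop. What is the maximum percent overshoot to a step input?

14%

The closed-loop denominator s² + 2.5s + 5.555 gives ω_n = √5.555 = 2.357 and ζ = 2.5/(2ω_n) = 0.5303.
%OS = 100·exp(−πζ/√(1−ζ²)) = 100·exp(−π·0.5303/√0.7187) = 14%.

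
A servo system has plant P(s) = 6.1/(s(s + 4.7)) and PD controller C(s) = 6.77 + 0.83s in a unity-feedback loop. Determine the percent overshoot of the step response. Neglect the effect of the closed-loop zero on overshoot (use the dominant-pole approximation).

2.55%

Forward path: (6.77 + 0.83s)·6.1/(s(s+4.7)). The closed-loop characteristic equation is s² + (4.7 + 6.1·0.83)s + 6.1·6.77 = 0.
That is s² + 9.763s + 41.3 = 0, so ω_n = 6.426 rad/s and ζ = 9.763/(2·6.426) = 0.7596.
%OS = 100·exp(−πζ/√(1−ζ²)) = 2.55%.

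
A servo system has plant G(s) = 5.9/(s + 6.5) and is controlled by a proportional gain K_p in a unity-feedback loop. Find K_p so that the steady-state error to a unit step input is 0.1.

For a type-0 loop with proportional control, e_ss = 1/(1 + K_p·G(0)).
G(0) = 0.9077. Require 1/(1 + K_p·0.9077) = 0.1, so 1 + 0.9077·K_p = 10.
K_p = (10 − 1)/0.9077 = 9.92.

K_p = 9.92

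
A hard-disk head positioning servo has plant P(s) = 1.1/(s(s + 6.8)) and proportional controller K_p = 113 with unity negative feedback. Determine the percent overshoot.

From 1 + K_pP(s) = 0: s² + 6.8s + 124.3 = 0 ⇒ ω_n = 11.15, ζ = 0.305.
%OS = 100·exp(−πζ/√(1−ζ²)) = 100·exp(−π·0.305/√0.907) = 36.6%.

36.6%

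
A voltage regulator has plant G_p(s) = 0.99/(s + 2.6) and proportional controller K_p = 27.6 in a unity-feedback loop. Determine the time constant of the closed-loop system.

Closed-loop transfer function: T(s) = K_p·G_p(s)/(1 + K_p·G_p(s)) = 27.32/(s + 2.6 + 27.32) = 27.32/(s + 29.92).
Time constant τ = 1/29.92 = 0.0334 s.

τ = 0.0334 s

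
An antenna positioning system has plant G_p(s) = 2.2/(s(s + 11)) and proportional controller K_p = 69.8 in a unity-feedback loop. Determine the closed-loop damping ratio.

ζ = 0.444

With unity feedback the closed-loop characteristic equation is s² + 11s + 69.8·2.2 = s² + 11s + 153.6 = 0.
Matching s² + 2ζω_n s + ω_n²: ω_n = √153.6 = 12.39 rad/s and 2ζω_n = 11, so ζ = 11/(2·12.39) = 0.444.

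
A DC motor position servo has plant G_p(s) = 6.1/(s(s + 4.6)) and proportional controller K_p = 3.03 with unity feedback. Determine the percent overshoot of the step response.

13.7%

From 1 + K_pG_p(s) = 0: s² + 4.6s + 18.48 = 0 ⇒ ω_n = 4.299, ζ = 0.535.
%OS = 100·exp(−πζ/√(1−ζ²)) = 100·exp(−π·0.535/√0.7138) = 13.7%.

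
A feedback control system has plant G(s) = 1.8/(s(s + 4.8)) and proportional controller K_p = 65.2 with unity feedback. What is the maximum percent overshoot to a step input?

The closed-loop denominator s² + 4.8s + 117.4 gives ω_n = √117.4 = 10.83 and ζ = 4.8/(2ω_n) = 0.2215.
%OS = 100·exp(−πζ/√(1−ζ²)) = 100·exp(−π·0.2215/√0.9509) = 49%.

49%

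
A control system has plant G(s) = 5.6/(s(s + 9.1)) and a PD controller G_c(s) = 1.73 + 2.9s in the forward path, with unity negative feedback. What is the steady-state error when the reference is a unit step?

The open loop G_c(s)G(s) has a pole at the origin (type 1), so the static position error constant is infinite and e_ss = 1/(1+∞) = 0.

0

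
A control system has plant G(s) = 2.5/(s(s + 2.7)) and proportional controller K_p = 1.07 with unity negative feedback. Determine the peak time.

The closed-loop denominator s² + 2.7s + 2.675 gives ω_n = √2.675 = 1.636 and ζ = 2.7/(2ω_n) = 0.8254.
Damped frequency ω_d = ω_n√(1−ζ²) = 0.9233 rad/s, so peak time T_p = π/ω_d = 3.4 s.

T_p = 3.4 s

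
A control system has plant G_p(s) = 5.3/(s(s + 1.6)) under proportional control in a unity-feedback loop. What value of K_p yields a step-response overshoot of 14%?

K_p = 0.429

From %OS = 100·exp(−πζ/√(1−ζ²)) = 14%, ζ = −ln(0.14)/√(π²+ln²(0.14)) = 0.5305.
Characteristic equation s² + 1.6s + 5.3K_p = 0 gives ζ = 1.6/(2√(5.3K_p)).
Setting ζ = 0.5305: √(5.3K_p) = 1.6/(2·0.5305) = 1.508, so K_p = 2.274/5.3 = 0.429.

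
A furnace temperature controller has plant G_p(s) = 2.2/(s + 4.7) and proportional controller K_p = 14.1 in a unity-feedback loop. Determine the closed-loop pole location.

s = -35.72

Closed-loop transfer function: T(s) = K_p·G_p(s)/(1 + K_p·G_p(s)) = 31.02/(s + 4.7 + 31.02) = 31.02/(s + 35.72).
The closed-loop pole is at s = −35.72.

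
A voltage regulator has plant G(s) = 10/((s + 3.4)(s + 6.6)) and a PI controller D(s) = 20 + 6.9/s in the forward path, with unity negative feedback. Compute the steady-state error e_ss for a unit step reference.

0

The open loop D(s)G(s) has a pole at the origin (type 1), so the static position error constant is infinite and e_ss = 1/(1+∞) = 0.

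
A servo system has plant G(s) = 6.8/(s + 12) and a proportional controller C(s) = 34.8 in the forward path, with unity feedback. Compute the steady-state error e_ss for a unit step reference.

0.0483

The loop is type 0. Static position error constant K_pos = C(0)·G(0) = 34.8·0.5667 = 19.72.
Steady-state error to a unit step: e_ss = 1/(1+K_pos) = 1/20.72 = 0.0483.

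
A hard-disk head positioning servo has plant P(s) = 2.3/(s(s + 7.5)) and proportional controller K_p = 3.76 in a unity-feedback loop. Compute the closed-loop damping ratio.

1 + K_p·P(s) = 0 gives s² + 7.5s + 8.648 = 0.
So ω_n² = 8.648 ⇒ ω_n = 2.941 rad/s, and ζ = 7.5/(2ω_n) = 1.28.

ζ = 1.28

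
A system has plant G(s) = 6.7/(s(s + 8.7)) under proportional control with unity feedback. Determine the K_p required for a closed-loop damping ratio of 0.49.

Closed-loop characteristic equation: s² + 8.7s + K_p·6.7 = 0.
So ω_n = √(6.7K_p) and 2ζω_n = 8.7, giving ζ = 8.7/(2√(6.7K_p)).
Setting ζ = 0.49: √(6.7K_p) = 8.7/(2·0.49) = 8.878, so K_p = 78.81/6.7 = 11.8.

K_p = 11.8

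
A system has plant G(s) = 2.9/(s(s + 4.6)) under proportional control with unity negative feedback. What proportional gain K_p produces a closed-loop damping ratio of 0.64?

K_p = 4.45

Closed-loop characteristic equation: s² + 4.6s + K_p·2.9 = 0.
So ω_n = √(2.9K_p) and 2ζω_n = 4.6, giving ζ = 4.6/(2√(2.9K_p)).
Setting ζ = 0.64: √(2.9K_p) = 4.6/(2·0.64) = 3.594, so K_p = 12.92/2.9 = 4.45.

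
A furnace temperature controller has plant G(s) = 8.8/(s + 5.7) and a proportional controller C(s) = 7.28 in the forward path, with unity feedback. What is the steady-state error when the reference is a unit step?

The loop is type 0. Static position error constant K_pos = C(0)·G(0) = 7.28·1.544 = 11.24.
Steady-state error to a unit step: e_ss = 1/(1+K_pos) = 1/12.24 = 0.0817.

0.0817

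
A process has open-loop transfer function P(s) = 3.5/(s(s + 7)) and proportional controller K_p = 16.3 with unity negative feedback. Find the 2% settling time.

From 1 + K_pP(s) = 0: s² + 7s + 57.05 = 0 ⇒ ω_n = 7.553, ζ = 0.4634.
2% settling time T_s ≈ 4/(ζω_n) = 4/3.5 = 1.14 s.

T_s ≈ 1.14 s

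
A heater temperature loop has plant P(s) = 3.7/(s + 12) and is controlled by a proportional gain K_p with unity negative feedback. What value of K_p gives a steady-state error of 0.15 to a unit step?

For a type-0 loop with proportional control, e_ss = 1/(1 + K_p·P(0)).
P(0) = 0.3083. Require 1/(1 + K_p·0.3083) = 0.15, so 1 + 0.3083·K_p = 6.667.
K_p = (6.667 − 1)/0.3083 = 18.4.

K_p = 18.4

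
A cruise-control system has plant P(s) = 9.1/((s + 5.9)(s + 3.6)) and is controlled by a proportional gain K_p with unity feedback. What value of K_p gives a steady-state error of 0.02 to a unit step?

K_p = 114

The loop is type 0, so e_ss(step) = 1/(1 + K_pos) with K_pos = K_p·P(0).
P(0) = 0.4284. Require 1/(1 + K_p·0.4284) = 0.02, so 1 + 0.4284·K_p = 50.
K_p = (50 − 1)/0.4284 = 114.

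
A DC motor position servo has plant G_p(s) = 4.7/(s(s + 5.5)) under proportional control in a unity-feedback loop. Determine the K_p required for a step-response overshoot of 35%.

K_p = 16

From %OS = 100·exp(−πζ/√(1−ζ²)) = 35%, ζ = −ln(0.35)/√(π²+ln²(0.35)) = 0.3169.
Characteristic equation s² + 5.5s + 4.7K_p = 0 gives ζ = 5.5/(2√(4.7K_p)).
Setting ζ = 0.3169: √(4.7K_p) = 5.5/(2·0.3169) = 8.677, so K_p = 75.29/4.7 = 16.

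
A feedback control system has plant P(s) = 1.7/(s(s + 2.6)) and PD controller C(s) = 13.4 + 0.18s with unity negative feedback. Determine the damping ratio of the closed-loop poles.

ζ = 0.304

Forward path: (13.4 + 0.18s)·1.7/(s(s+2.6)). The closed-loop characteristic equation is s² + (2.6 + 1.7·0.18)s + 1.7·13.4 = 0.
That is s² + 2.906s + 22.78 = 0, so ω_n = 4.773 rad/s and ζ = 2.906/(2·4.773) = 0.3044.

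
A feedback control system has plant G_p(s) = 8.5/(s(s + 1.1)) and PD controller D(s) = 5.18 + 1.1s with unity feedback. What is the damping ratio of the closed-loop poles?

ζ = 0.787

Forward path: (5.18 + 1.1s)·8.5/(s(s+1.1)). The closed-loop characteristic equation is s² + (1.1 + 8.5·1.1)s + 8.5·5.18 = 0.
That is s² + 10.45s + 44.03 = 0, so ω_n = 6.636 rad/s and ζ = 10.45/(2·6.636) = 0.7874.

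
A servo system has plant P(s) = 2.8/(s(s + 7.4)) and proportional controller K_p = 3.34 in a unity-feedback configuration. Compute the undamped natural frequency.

1 + K_p·P(s) = 0 gives s² + 7.4s + 9.352 = 0.
Matching s² + 2ζω_n s + ω_n²: ω_n = √9.352 = 3.058 rad/s and 2ζω_n = 7.4, so ζ = 7.4/(2·3.058) = 1.21.

ω_n = 3.06 rad/s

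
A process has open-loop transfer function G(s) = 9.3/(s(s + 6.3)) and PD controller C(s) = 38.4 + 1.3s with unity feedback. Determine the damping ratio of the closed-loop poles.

ζ = 0.487

Forward path: (38.4 + 1.3s)·9.3/(s(s+6.3)). The closed-loop characteristic equation is s² + (6.3 + 9.3·1.3)s + 9.3·38.4 = 0.
That is s² + 18.39s + 357.1 = 0, so ω_n = 18.9 rad/s and ζ = 18.39/(2·18.9) = 0.4866.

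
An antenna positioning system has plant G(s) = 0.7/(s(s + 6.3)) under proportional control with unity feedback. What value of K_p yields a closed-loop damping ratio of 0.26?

Closed-loop characteristic equation: s² + 6.3s + K_p·0.7 = 0.
So ω_n = √(0.7K_p) and 2ζω_n = 6.3, giving ζ = 6.3/(2√(0.7K_p)).
Setting ζ = 0.26: √(0.7K_p) = 6.3/(2·0.26) = 12.12, so K_p = 146.8/0.7 = 210.

K_p = 210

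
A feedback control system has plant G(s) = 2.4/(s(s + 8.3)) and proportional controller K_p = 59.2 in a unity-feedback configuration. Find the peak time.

Closed-loop characteristic equation: s² + 8.3s + 142.1 = 0, so ω_n = 11.92 rad/s and ζ = 8.3/(2·11.92) = 0.3482.
Damped frequency ω_d = ω_n√(1−ζ²) = 11.17 rad/s, so peak time T_p = π/ω_d = 0.281 s.

T_p = 0.281 s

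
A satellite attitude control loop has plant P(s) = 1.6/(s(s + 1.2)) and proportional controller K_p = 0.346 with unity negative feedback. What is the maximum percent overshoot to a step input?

The closed-loop denominator s² + 1.2s + 0.5536 gives ω_n = √0.5536 = 0.744 and ζ = 1.2/(2ω_n) = 0.8064.
%OS = 100·exp(−πζ/√(1−ζ²)) = 100·exp(−π·0.8064/√0.3497) = 1.38%.

1.38%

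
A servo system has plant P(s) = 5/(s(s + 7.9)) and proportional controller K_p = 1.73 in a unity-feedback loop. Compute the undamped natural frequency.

ω_n = 2.94 rad/s

With unity feedback the closed-loop characteristic equation is s² + 7.9s + 1.73·5 = s² + 7.9s + 8.65 = 0.
Matching s² + 2ζω_n s + ω_n²: ω_n = √8.65 = 2.941 rad/s and 2ζω_n = 7.9, so ζ = 7.9/(2·2.941) = 1.34.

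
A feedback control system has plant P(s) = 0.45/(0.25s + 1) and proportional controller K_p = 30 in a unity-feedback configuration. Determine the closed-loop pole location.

Closed loop: T(s) = K_p·P/(1+K_p·P) = 13.5/(0.25s + 1 + 13.5), with pole at s = −(1 + 13.5)/0.25 = −58.

s = -58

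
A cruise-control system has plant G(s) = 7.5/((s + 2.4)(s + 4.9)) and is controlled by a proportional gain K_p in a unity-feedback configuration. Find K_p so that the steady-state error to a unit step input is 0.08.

K_p = 18

The loop is type 0, so e_ss(step) = 1/(1 + K_pos) with K_pos = K_p·G(0).
G(0) = 0.6378. Require 1/(1 + K_p·0.6378) = 0.08, so 1 + 0.6378·K_p = 12.5.
K_p = (12.5 − 1)/0.6378 = 18.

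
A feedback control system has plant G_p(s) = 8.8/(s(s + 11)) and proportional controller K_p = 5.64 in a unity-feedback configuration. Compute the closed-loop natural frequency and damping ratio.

ω_n = 7.04 rad/s, ζ = 0.781

The closed-loop denominator is s(s+11) + 5.64·8.8 = s² + 11s + 49.63.
Matching s² + 2ζω_n s + ω_n²: ω_n = √49.63 = 7.045 rad/s and 2ζω_n = 11, so ζ = 11/(2·7.045) = 0.781.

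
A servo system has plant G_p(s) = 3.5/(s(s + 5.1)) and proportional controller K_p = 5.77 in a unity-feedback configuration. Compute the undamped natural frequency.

ω_n = 4.49 rad/s

With unity feedback the closed-loop characteristic equation is s² + 5.1s + 5.77·3.5 = s² + 5.1s + 20.2 = 0.
So ω_n² = 20.2 ⇒ ω_n = 4.494 rad/s, and ζ = 5.1/(2ω_n) = 0.567.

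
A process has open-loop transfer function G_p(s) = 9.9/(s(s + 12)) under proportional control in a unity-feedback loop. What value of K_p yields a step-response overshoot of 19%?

K_p = 16.6

From %OS = 100·exp(−πζ/√(1−ζ²)) = 19%, ζ = −ln(0.19)/√(π²+ln²(0.19)) = 0.4673.
Characteristic equation s² + 12s + 9.9K_p = 0 gives ζ = 12/(2√(9.9K_p)).
Setting ζ = 0.4673: √(9.9K_p) = 12/(2·0.4673) = 12.84, so K_p = 164.8/9.9 = 16.6.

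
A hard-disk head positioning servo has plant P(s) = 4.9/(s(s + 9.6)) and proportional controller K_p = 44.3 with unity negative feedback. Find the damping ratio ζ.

1 + K_p·P(s) = 0 gives s² + 9.6s + 217.1 = 0.
Matching s² + 2ζω_n s + ω_n²: ω_n = √217.1 = 14.73 rad/s and 2ζω_n = 9.6, so ζ = 9.6/(2·14.73) = 0.326.

ζ = 0.326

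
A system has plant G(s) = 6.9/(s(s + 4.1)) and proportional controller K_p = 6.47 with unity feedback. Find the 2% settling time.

T_s ≈ 1.95 s

The closed-loop denominator s² + 4.1s + 44.64 gives ω_n = √44.64 = 6.682 and ζ = 4.1/(2ω_n) = 0.3068.
2% settling time T_s ≈ 4/(ζω_n) = 4/2.05 = 1.95 s.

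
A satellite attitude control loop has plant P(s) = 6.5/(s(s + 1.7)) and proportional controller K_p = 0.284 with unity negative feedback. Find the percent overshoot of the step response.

8.05%

The closed-loop denominator s² + 1.7s + 1.846 gives ω_n = √1.846 = 1.359 and ζ = 1.7/(2ω_n) = 0.6256.
%OS = 100·exp(−πζ/√(1−ζ²)) = 100·exp(−π·0.6256/√0.6086) = 8.05%.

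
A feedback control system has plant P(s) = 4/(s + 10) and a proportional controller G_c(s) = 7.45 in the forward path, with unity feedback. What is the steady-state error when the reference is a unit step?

0.251

The loop is type 0. Static position error constant K_pos = G_c(0)·P(0) = 7.45·0.4 = 2.98.
Steady-state error to a unit step: e_ss = 1/(1+K_pos) = 1/3.98 = 0.251.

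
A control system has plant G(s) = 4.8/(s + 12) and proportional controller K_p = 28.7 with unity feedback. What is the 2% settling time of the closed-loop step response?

T_s ≈ 0.0267 s

Closed-loop transfer function: T(s) = K_p·G(s)/(1 + K_p·G(s)) = 137.8/(s + 12 + 137.8) = 137.8/(s + 149.8).
Time constant τ = 1/149.8 = 0.006677 s, so the 2% settling time is about 4τ = 0.0267 s.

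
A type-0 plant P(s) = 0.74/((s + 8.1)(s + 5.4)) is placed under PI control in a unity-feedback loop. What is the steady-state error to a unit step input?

The PI controller's integrator makes the forward path type 1, so e_ss to a step is zero.

0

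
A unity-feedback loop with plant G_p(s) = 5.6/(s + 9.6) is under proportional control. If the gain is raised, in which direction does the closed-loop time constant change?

The closed-loop bandwidth 9.6+K_p·5.6 grows with K_p, so τ shrinks.

decrease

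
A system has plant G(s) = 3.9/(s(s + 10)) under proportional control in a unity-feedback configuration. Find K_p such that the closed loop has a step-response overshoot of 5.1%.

K_p = 13.6

From %OS = 100·exp(−πζ/√(1−ζ²)) = 5.1%, ζ = −ln(0.051)/√(π²+ln²(0.051)) = 0.6877.
Characteristic equation s² + 10s + 3.9K_p = 0 gives ζ = 10/(2√(3.9K_p)).
Setting ζ = 0.6877: √(3.9K_p) = 10/(2·0.6877) = 7.271, so K_p = 52.86/3.9 = 13.6.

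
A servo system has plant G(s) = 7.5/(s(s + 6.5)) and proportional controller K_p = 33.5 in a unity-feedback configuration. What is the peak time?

From 1 + K_pG(s) = 0: s² + 6.5s + 251.2 = 0 ⇒ ω_n = 15.85, ζ = 0.205.
Damped frequency ω_d = ω_n√(1−ζ²) = 15.51 rad/s, so peak time T_p = π/ω_d = 0.202 s.

T_p = 0.202 s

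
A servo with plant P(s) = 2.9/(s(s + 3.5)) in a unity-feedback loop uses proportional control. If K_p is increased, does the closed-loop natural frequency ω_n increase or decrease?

increase

ω_n = √(2.9·K_p), which grows with K_p.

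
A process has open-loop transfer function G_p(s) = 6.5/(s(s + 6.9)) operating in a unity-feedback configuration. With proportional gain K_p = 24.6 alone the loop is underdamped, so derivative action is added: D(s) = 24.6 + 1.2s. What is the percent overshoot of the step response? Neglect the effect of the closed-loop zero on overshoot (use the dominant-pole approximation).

Forward path: (24.6 + 1.2s)·6.5/(s(s+6.9)). The closed-loop characteristic equation is s² + (6.9 + 6.5·1.2)s + 6.5·24.6 = 0.
That is s² + 14.7s + 159.9 = 0, so ω_n = 12.65 rad/s and ζ = 14.7/(2·12.65) = 0.5813.
%OS = 100·exp(−πζ/√(1−ζ²)) = 10.6%.

10.6%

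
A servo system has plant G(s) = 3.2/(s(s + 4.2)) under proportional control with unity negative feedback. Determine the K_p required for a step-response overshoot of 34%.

K_p = 13.1

From %OS = 100·exp(−πζ/√(1−ζ²)) = 34%, ζ = −ln(0.34)/√(π²+ln²(0.34)) = 0.3248.
Characteristic equation s² + 4.2s + 3.2K_p = 0 gives ζ = 4.2/(2√(3.2K_p)).
Setting ζ = 0.3248: √(3.2K_p) = 4.2/(2·0.3248) = 6.466, so K_p = 41.81/3.2 = 13.1.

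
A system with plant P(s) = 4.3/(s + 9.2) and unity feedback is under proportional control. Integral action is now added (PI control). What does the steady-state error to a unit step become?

0

The integrator makes K_pos = lim_{s→0} C(s)G(s) infinite, so e_ss = 1/(1+K_pos) = 0.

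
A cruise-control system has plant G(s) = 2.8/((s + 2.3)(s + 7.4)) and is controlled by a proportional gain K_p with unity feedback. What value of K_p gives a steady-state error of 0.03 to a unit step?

Steady-state error for a unit step on this type-0 loop is 1/(1 + K_p·G(0)).
G(0) = 0.1645. Require 1/(1 + K_p·0.1645) = 0.03, so 1 + 0.1645·K_p = 33.33.
K_p = (33.33 − 1)/0.1645 = 197.

K_p = 197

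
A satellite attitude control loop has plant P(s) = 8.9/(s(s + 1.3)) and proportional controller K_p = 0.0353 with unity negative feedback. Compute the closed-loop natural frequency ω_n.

ω_n = 0.561 rad/s

With unity feedback the closed-loop characteristic equation is s² + 1.3s + 0.0353·8.9 = s² + 1.3s + 0.3142 = 0.
Matching s² + 2ζω_n s + ω_n²: ω_n = √0.3142 = 0.5605 rad/s and 2ζω_n = 1.3, so ζ = 1.3/(2·0.5605) = 1.16.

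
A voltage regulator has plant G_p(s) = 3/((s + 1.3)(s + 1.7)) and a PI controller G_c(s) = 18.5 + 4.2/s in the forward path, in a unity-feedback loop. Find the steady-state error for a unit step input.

0

The open loop G_c(s)G_p(s) has a pole at the origin (type 1), so the static position error constant is infinite and e_ss = 1/(1+∞) = 0.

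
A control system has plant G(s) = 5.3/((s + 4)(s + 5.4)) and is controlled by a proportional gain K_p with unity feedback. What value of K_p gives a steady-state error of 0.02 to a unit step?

The loop is type 0, so e_ss(step) = 1/(1 + K_pos) with K_pos = K_p·G(0).
G(0) = 0.2454. Require 1/(1 + K_p·0.2454) = 0.02, so 1 + 0.2454·K_p = 50.
K_p = (50 − 1)/0.2454 = 200.

K_p = 200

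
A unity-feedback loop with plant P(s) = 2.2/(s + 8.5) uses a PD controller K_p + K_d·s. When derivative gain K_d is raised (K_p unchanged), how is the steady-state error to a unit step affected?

At s = 0 the derivative term contributes nothing: C(0) = K_p regardless of K_d, so K_pos = K_p·P(0) and e_ss are unchanged.

unchanged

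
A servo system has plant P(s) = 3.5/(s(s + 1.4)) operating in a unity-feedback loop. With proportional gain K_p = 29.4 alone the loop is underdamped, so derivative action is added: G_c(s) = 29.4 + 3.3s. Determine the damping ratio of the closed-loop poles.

ζ = 0.638

Forward path: (29.4 + 3.3s)·3.5/(s(s+1.4)). The closed-loop characteristic equation is s² + (1.4 + 3.5·3.3)s + 3.5·29.4 = 0.
That is s² + 12.95s + 102.9 = 0, so ω_n = 10.14 rad/s and ζ = 12.95/(2·10.14) = 0.6383.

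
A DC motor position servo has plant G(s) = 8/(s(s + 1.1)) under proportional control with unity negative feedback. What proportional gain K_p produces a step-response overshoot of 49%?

From %OS = 100·exp(−πζ/√(1−ζ²)) = 49%, ζ = −ln(0.49)/√(π²+ln²(0.49)) = 0.2214.
Characteristic equation s² + 1.1s + 8K_p = 0 gives ζ = 1.1/(2√(8K_p)).
Setting ζ = 0.2214: √(8K_p) = 1.1/(2·0.2214) = 2.484, so K_p = 6.17/8 = 0.771.

K_p = 0.771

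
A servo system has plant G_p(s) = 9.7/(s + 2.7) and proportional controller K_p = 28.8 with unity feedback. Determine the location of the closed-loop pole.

s = -282.1

Closed-loop transfer function: T(s) = K_p·G_p(s)/(1 + K_p·G_p(s)) = 279.4/(s + 2.7 + 279.4) = 279.4/(s + 282.1).
The closed-loop pole is at s = −282.1.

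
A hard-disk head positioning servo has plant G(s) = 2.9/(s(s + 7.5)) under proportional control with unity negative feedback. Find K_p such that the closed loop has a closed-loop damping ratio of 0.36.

K_p = 37.4

Closed-loop characteristic equation: s² + 7.5s + K_p·2.9 = 0.
So ω_n = √(2.9K_p) and 2ζω_n = 7.5, giving ζ = 7.5/(2√(2.9K_p)).
Setting ζ = 0.36: √(2.9K_p) = 7.5/(2·0.36) = 10.42, so K_p = 108.5/2.9 = 37.4.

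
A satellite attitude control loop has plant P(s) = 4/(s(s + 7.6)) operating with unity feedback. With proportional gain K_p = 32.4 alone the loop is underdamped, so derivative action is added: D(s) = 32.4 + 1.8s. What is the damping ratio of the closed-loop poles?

ζ = 0.65

Forward path: (32.4 + 1.8s)·4/(s(s+7.6)). The closed-loop characteristic equation is s² + (7.6 + 4·1.8)s + 4·32.4 = 0.
That is s² + 14.8s + 129.6 = 0, so ω_n = 11.38 rad/s and ζ = 14.8/(2·11.38) = 0.65.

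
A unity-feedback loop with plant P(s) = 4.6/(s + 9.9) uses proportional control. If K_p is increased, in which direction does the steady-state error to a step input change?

The position error constant K_pos = K_p·P(0) grows with K_p, and e_ss = 1/(1+K_pos) falls.

decrease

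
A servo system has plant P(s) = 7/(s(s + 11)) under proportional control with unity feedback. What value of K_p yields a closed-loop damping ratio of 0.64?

K_p = 10.6

Closed-loop characteristic equation: s² + 11s + K_p·7 = 0.
So ω_n = √(7K_p) and 2ζω_n = 11, giving ζ = 11/(2√(7K_p)).
Setting ζ = 0.64: √(7K_p) = 11/(2·0.64) = 8.594, so K_p = 73.85/7 = 10.6.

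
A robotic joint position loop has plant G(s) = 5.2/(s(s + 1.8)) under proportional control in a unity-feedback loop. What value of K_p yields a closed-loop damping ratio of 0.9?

Closed-loop characteristic equation: s² + 1.8s + K_p·5.2 = 0.
So ω_n = √(5.2K_p) and 2ζω_n = 1.8, giving ζ = 1.8/(2√(5.2K_p)).
Setting ζ = 0.9: √(5.2K_p) = 1.8/(2·0.9) = 1, so K_p = 1/5.2 = 0.192.

K_p = 0.192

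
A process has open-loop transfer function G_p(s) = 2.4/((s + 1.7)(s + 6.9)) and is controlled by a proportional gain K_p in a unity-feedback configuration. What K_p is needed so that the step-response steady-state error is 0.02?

The loop is type 0, so e_ss(step) = 1/(1 + K_pos) with K_pos = K_p·G_p(0).
G_p(0) = 0.2046. Require 1/(1 + K_p·0.2046) = 0.02, so 1 + 0.2046·K_p = 50.
K_p = (50 − 1)/0.2046 = 239.

K_p = 239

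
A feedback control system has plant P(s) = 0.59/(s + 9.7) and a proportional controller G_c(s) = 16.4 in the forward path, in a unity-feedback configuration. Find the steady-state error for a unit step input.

0.501

The loop is type 0. Static position error constant K_pos = G_c(0)·P(0) = 16.4·0.06082 = 0.9975.
Steady-state error to a unit step: e_ss = 1/(1+K_pos) = 1/1.998 = 0.501.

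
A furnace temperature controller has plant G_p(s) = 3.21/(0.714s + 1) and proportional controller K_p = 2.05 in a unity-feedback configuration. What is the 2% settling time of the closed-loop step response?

Closed loop: T(s) = K_p·G_p/(1+K_p·G_p) = 6.58/(0.714s + 1 + 6.58), with pole at s = −(1 + 6.58)/0.714 = −10.62.
τ = 1/10.62 = 0.09419 s, so 2% settling time ≈ 4τ = 0.377 s.

T_s ≈ 0.377 s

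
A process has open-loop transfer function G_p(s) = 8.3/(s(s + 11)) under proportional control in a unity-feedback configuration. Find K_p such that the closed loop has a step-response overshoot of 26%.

K_p = 23.5

From %OS = 100·exp(−πζ/√(1−ζ²)) = 26%, ζ = −ln(0.26)/√(π²+ln²(0.26)) = 0.3941.
Characteristic equation s² + 11s + 8.3K_p = 0 gives ζ = 11/(2√(8.3K_p)).
Setting ζ = 0.3941: √(8.3K_p) = 11/(2·0.3941) = 13.96, so K_p = 194.8/8.3 = 23.5.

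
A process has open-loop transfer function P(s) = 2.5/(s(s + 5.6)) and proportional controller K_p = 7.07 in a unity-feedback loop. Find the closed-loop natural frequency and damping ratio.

ω_n = 4.2 rad/s, ζ = 0.666

The closed-loop denominator is s(s+5.6) + 7.07·2.5 = s² + 5.6s + 17.68.
Matching s² + 2ζω_n s + ω_n²: ω_n = √17.68 = 4.204 rad/s and 2ζω_n = 5.6, so ζ = 5.6/(2·4.204) = 0.666.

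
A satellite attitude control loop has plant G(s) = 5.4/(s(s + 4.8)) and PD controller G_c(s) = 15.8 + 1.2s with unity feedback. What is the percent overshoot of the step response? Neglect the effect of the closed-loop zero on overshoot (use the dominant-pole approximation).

8.87%

Forward path: (15.8 + 1.2s)·5.4/(s(s+4.8)). The closed-loop characteristic equation is s² + (4.8 + 5.4·1.2)s + 5.4·15.8 = 0.
That is s² + 11.28s + 85.32 = 0, so ω_n = 9.237 rad/s and ζ = 11.28/(2·9.237) = 0.6106.
%OS = 100·exp(−πζ/√(1−ζ²)) = 8.87%.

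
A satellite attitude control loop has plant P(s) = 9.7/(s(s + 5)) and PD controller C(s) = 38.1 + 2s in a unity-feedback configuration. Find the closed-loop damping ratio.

Forward path: (38.1 + 2s)·9.7/(s(s+5)). The closed-loop characteristic equation is s² + (5 + 9.7·2)s + 9.7·38.1 = 0.
That is s² + 24.4s + 369.6 = 0, so ω_n = 19.22 rad/s and ζ = 24.4/(2·19.22) = 0.6346.

ζ = 0.635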